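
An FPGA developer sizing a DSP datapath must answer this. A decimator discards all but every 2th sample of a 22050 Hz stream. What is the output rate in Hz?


Decimation reduces the sample rate:
fs_out = fs_in / M
       = 22050 / 2
       = 11025.0 Hz

11025.0 Hz


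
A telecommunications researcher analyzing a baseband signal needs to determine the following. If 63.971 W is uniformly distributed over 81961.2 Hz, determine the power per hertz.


Power spectral density:
PSD = P / BW
    = 63.971 / 81961.2
    = 0.0007805 W/Hz

0.0007805 W/Hz


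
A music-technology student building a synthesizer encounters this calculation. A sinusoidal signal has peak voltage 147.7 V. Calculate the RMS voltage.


RMS voltage for a sinusoidal waveform:
V_rms = V_peak / sqrt(2)
      = 147.7 / 1.414214
      = 104.44 V

104.44 V


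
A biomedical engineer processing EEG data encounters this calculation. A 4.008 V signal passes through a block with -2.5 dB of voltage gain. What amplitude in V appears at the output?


Output voltage from dB gain:
V_out = V_in * 10^(gain_dB / 20)
      = 4.008 * 10^(-2.5 / 20)
      = 4.008 * 0.749894
      = 3.0056 V

3.0056 V


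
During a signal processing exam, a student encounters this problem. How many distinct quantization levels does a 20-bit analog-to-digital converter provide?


Number of quantization levels = 2^N
= 2^20
= 1048576

1048576


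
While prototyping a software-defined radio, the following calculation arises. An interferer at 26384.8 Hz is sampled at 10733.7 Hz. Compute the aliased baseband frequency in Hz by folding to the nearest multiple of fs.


Compute the nearest integer multiple of fs to the signal:
n = round(26384.8 / 10733.7) = 2
f_alias = |26384.8 - 2 * 10733.7|
        = |26384.8 - 21467.4|
        = 4917.4 Hz

4917.4


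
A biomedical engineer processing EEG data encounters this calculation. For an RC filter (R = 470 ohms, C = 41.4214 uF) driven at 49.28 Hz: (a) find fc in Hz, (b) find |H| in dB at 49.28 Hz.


Step 1 — cutoff frequency:
fc = 1 / (2*pi*R*C)
C = 41.4214 uF = 4.14214e-05 F
fc = 1 / (2*pi*470*4.14214e-05)
   = 8.17518 Hz

Step 2 — magnitude at f = 49.28 Hz:
|H(f)| = 1 / sqrt(1 + (f/fc)^2)
f/fc = 49.28 / 8.17518 = 6.028002
|H| = 1 / sqrt(1 + 36.336808) = 0.1636558
|H|_dB = 20*log10(0.1636558) = -15.72 dB

fc = 8.17518 Hz; |H(49.28 Hz)| = -15.72 dB


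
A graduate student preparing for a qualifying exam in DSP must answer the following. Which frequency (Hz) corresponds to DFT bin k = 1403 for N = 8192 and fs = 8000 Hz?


Frequency of DFT bin k:
f_k = k * fs / N
    = 1403 * 8000 / 8192
    = 11224000 / 8192
    = 1370.117 Hz

1370.117 Hz


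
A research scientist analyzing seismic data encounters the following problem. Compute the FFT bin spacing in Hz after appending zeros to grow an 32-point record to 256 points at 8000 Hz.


Frequency resolution after zero-padding:
N_padded = 32 * 8 = 256
df = fs / N_padded
   = 8000 / 256
   = 31.25 Hz

31.25 Hz


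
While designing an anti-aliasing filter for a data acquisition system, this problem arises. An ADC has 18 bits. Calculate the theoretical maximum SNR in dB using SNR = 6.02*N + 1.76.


Theoretical SNR for a full-scale sinusoid:
SNR = 6.02 * N + 1.76
    = 6.02 * 18 + 1.76
    = 108.36 + 1.76
    = 110.12 dB

110.12 dB


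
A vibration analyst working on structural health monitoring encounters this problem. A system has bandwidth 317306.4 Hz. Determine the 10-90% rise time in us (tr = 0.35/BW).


Rise time from bandwidth relationship:
tr = 0.35 / BW
   = 0.35 / 317306.4
   = 1.103034795e-06 s
   = 1.103 us

1.103 us


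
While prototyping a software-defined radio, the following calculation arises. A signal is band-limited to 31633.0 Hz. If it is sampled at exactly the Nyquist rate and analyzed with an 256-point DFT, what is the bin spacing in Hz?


Step 1 — Nyquist sampling rate:
fs = 2 * fmax = 2 * 31633.0 = 63266.0 Hz

Step 2 — DFT bin spacing:
df = fs / N = 63266.0 / 256 = 247.1328 Hz

247.1328 Hz


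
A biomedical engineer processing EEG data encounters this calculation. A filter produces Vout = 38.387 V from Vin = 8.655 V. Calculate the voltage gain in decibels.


Voltage gain in dB:
G = 20 * log10(Vout / Vin)
  = 20 * log10(38.387 / 8.655)
  = 20 * log10(4.43524)
  = 20 * 0.646917
  = 12.94 dB

12.94 dB


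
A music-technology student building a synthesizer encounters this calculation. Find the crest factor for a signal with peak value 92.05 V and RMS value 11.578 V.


Crest factor is the ratio of peak to RMS:
CF = V_peak / V_rms
   = 92.05 / 11.578
   = 7.9504

7.9504


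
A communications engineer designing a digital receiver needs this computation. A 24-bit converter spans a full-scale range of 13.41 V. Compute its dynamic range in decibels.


Dynamic range from full-scale to LSB:
V_min = V_max / 2^bits = 13.41 / 2^24
DR = 20 * log10(V_max / V_min)
   = 20 * log10(2^24)
   = 20 * 24 * log10(2)
   = 144.49 dB

144.49 dB


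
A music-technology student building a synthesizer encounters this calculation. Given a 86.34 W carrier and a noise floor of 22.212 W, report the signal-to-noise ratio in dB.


SNR in decibels:
SNR = 10 * log10(Ps / Pn)
    = 10 * log10(86.34 / 22.212)
    = 10 * log10(3.8871)
    = 10 * 0.5896
    = 5.9 dB

5.9 dB


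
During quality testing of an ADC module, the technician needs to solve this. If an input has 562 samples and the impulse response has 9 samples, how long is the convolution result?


Linear convolution output length:
L = N + M - 1
  = 562 + 9 - 1
  = 570 samples

570


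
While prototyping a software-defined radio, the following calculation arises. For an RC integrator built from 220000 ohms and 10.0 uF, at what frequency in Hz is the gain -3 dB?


Cutoff frequency of a first-order RC filter:
fc = 1 / (2 * pi * R * C)
C = 10.0 uF = 1e-05 F
fc = 1 / (2 * pi * 220000 * 1e-05)
   = 1 / 13.823007675795
   = 0.072343 Hz

0.072343 Hz


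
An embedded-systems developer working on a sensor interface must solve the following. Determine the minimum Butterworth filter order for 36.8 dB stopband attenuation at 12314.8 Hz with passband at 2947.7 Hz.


Butterworth filter order formula:
n = log10(10^(A/10) - 1) / (2 * log10(f_stop/f_pass))
10^(36.8/10) - 1 = 4785.3009
f_stop/f_pass = 12314.8 / 2947.7 = 4.1778
n = 2.9632 -> ceil = 3

3


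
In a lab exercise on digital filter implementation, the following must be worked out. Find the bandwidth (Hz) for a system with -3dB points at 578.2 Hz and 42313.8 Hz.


Bandwidth is the difference of -3dB frequencies:
BW = f_high - f_low
   = 42313.8 - 578.2
   = 41735.6 Hz

41735.6 Hz


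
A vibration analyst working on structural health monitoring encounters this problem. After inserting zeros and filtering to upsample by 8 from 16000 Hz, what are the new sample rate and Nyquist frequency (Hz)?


Step 1 — output sample rate after interpolation by L:
fs_out = L * fs_in = 8 * 16000 = 128000 Hz

Step 2 — Nyquist frequency of the output stream:
f_Nyq = fs_out / 2 = 128000 / 2 = 64000.0 Hz

fs_out = 128000 Hz; f_Nyquist = 64000.0 Hz


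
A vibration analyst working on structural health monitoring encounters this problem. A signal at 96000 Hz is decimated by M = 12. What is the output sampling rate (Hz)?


Decimation reduces the sample rate:
fs_out = fs_in / M
       = 96000 / 12
       = 8000.0 Hz

8000.0 Hz


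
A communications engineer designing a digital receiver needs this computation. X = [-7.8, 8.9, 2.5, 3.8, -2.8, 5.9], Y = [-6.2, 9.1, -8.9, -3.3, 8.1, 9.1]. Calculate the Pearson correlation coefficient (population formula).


Pearson correlation coefficient (population):
r = cov(X,Y) / (std(X) * std(Y))
Mean X = 1.75, Mean Y = 1.3167
Cov(X,Y) = 18.624167
Std(X) = 5.553002, Std(Y) = 7.630731
r = 0.4395

0.4395


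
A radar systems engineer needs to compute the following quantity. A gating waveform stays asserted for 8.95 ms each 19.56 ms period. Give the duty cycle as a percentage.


Duty cycle as a percentage:
DC = (t_on / T) * 100
   = (8.95 / 19.56) * 100
   = 0.457566 * 100
   = 45.76 %

45.76 %


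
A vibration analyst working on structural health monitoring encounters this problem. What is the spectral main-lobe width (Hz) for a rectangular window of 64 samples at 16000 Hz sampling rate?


Main lobe width for a rectangular window:
Width = 2 * fs / N
      = 2 * 16000 / 64
      = 32000 / 64
      = 500.0 Hz

500.0 Hz


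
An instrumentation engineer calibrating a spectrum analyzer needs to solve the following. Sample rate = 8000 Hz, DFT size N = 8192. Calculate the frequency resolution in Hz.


DFT frequency resolution:
df = fs / N
   = 8000 / 8192
   = 0.9766 Hz

0.9766 Hz


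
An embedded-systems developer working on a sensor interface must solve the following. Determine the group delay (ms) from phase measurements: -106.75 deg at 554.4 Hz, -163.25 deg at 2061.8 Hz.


Group delay from phase difference:
tau = -d(phi)/d(omega)
d(phi) = -56.5 deg = -0.986111 rad
d(omega) = 2*pi*(2061.8 - 554.4) = 9471.2735 rad/s
tau = -(-0.986111) / 9471.2735
    = 0.1041 ms

0.1041 ms


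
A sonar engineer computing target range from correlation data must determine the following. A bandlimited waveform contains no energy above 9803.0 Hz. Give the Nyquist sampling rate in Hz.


The Nyquist rate is twice the maximum frequency component.
fs_min = 2 * fmax
      = 2 * 9803.0
      = 19606.0 Hz

19606.0


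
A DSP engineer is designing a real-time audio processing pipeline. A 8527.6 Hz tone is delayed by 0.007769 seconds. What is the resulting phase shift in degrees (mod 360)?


Phase shift from frequency and time delay:
phi = 360 * f * t_delay
    = 360 * 8527.6 * 0.007769
    = 23850.33 degrees
    mod 360 = 90.33 degrees

90.33 degrees


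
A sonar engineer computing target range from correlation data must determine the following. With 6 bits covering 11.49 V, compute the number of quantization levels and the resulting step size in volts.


Step 1 — number of quantization levels:
L = 2^N = 2^6 = 64

Step 2 — LSB step size:
delta = Vfs / L
      = 11.49 / 64
      = 0.17953125 V

Levels = 64; step size = 0.17953125 V


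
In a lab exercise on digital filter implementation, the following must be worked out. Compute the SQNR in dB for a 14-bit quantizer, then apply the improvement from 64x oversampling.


Step 1 — baseline SQNR at Nyquist:
SQNR_base = 6.02*N + 1.76
          = 6.02*14 + 1.76
          = 86.04 dB

Step 2 — oversampling processing gain:
G = 10*log10(OSR) = 10*log10(64) = 18.06 dB

Step 3 — total:
SQNR_total = 86.04 + 18.06 = 104.1 dB

Base SQNR = 86.04 dB; oversampled SQNR = 104.1 dB


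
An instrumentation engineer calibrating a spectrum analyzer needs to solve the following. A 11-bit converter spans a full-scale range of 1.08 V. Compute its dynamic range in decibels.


Dynamic range from full-scale to LSB:
V_min = V_max / 2^bits = 1.08 / 2^11
DR = 20 * log10(V_max / V_min)
   = 20 * log10(2^11)
   = 20 * 11 * log10(2)
   = 66.23 dB

66.23 dB


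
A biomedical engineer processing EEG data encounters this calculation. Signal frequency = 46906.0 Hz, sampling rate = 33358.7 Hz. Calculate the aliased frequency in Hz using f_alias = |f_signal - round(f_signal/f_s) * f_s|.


Compute the nearest integer multiple of fs to the signal:
n = round(46906.0 / 33358.7) = 1
f_alias = |46906.0 - 1 * 33358.7|
        = |46906.0 - 33358.7|
        = 13547.3 Hz

13547.3


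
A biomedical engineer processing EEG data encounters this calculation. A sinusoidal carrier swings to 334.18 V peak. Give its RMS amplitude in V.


RMS voltage for a sinusoidal waveform:
V_rms = V_peak / sqrt(2)
      = 334.18 / 1.414214
      = 236.301 V

236.301 V


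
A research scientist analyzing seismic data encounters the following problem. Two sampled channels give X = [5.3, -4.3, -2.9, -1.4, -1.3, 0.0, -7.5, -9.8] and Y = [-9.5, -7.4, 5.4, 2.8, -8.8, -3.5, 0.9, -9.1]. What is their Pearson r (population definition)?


Pearson correlation coefficient (population):
r = cov(X,Y) / (std(X) * std(Y))
Mean X = -2.7375, Mean Y = -3.65
Cov(X,Y) = -3.021875
Std(X) = 4.344231, Std(Y) = 5.576065
r = -0.1247

-0.1247


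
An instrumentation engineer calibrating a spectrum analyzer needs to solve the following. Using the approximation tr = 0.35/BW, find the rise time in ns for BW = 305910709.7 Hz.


Rise time from bandwidth relationship:
tr = 0.35 / BW
   = 0.35 / 305910709.7
   = 1.144124703e-09 s
   = 1.1441 ns

1.1441 ns


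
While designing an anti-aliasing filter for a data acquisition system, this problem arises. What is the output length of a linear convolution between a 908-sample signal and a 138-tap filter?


Linear convolution output length:
L = N + M - 1
  = 908 + 138 - 1
  = 1045 samples

1045


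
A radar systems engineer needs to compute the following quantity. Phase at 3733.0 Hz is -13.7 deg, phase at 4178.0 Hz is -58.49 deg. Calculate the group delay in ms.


Group delay from phase difference:
tau = -d(phi)/d(omega)
d(phi) = -44.79 deg = -0.781733 rad
d(omega) = 2*pi*(4178.0 - 3733.0) = 2796.0175 rad/s
tau = -(-0.781733) / 2796.0175
    = 0.2796 ms

0.2796 ms


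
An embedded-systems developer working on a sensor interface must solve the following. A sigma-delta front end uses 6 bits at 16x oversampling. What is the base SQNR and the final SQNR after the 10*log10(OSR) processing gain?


Step 1 — baseline SQNR at Nyquist:
SQNR_base = 6.02*N + 1.76
          = 6.02*6 + 1.76
          = 37.88 dB

Step 2 — oversampling processing gain:
G = 10*log10(OSR) = 10*log10(16) = 12.04 dB

Step 3 — total:
SQNR_total = 37.88 + 12.04 = 49.92 dB

Base SQNR = 37.88 dB; oversampled SQNR = 49.92 dB


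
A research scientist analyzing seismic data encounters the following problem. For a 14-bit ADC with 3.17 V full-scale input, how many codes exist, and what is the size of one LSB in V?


Step 1 — number of quantization levels:
L = 2^N = 2^14 = 16384

Step 2 — LSB step size:
delta = Vfs / L
      = 3.17 / 16384
      = 0.00019348 V

Levels = 16384; step size = 0.00019348 V


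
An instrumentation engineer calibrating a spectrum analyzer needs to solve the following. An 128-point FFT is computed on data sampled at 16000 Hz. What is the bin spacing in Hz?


DFT frequency resolution:
df = fs / N
   = 16000 / 128
   = 125.0 Hz

125.0 Hz


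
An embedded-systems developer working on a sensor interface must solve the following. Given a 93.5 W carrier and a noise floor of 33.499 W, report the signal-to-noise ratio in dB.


SNR in decibels:
SNR = 10 * log10(Ps / Pn)
    = 10 * log10(93.5 / 33.499)
    = 10 * log10(2.7911)
    = 10 * 0.4458
    = 4.46 dB

4.46 dB


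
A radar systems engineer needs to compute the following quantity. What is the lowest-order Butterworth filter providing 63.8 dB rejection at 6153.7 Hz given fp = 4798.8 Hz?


Butterworth filter order formula:
n = log10(10^(A/10) - 1) / (2 * log10(f_stop/f_pass))
10^(63.8/10) - 1 = 2398831.919
f_stop/f_pass = 6153.7 / 4798.8 = 1.2823
n = 29.536 -> ceil = 30

30


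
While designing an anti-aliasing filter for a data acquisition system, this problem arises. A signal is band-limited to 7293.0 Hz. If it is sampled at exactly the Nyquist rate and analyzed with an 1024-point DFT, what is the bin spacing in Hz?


Step 1 — Nyquist sampling rate:
fs = 2 * fmax = 2 * 7293.0 = 14586.0 Hz

Step 2 — DFT bin spacing:
df = fs / N = 14586.0 / 1024 = 14.2441 Hz

14.2441 Hz


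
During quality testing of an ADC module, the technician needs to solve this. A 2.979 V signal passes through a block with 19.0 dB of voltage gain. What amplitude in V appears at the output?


Output voltage from dB gain:
V_out = V_in * 10^(gain_dB / 20)
      = 2.979 * 10^(19.0 / 20)
      = 2.979 * 8.912509
      = 26.5504 V

26.5504 V


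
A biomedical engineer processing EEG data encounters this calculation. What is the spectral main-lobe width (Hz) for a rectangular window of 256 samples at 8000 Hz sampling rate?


Main lobe width for a rectangular window:
Width = 2 * fs / N
      = 2 * 8000 / 256
      = 16000 / 256
      = 62.5 Hz

62.5 Hz


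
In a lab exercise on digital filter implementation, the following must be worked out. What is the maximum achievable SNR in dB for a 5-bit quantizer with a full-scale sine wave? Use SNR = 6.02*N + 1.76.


Theoretical SNR for a full-scale sinusoid:
SNR = 6.02 * N + 1.76
    = 6.02 * 5 + 1.76
    = 30.1 + 1.76
    = 31.86 dB

31.86 dB


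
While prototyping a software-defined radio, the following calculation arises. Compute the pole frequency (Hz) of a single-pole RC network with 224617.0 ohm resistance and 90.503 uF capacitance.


Cutoff frequency of a first-order RC filter:
fc = 1 / (2 * pi * R * C)
C = 90.503 uF = 9.0503e-05 F
fc = 1 / (2 * pi * 224617.0 * 9.0503e-05)
   = 1 / 127.72781012062
   = 0.007829 Hz

0.007829 Hz


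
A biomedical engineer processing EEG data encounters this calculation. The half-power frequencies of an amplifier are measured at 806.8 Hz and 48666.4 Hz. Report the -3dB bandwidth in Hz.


Bandwidth is the difference of -3dB frequencies:
BW = f_high - f_low
   = 48666.4 - 806.8
   = 47859.6 Hz

47859.6 Hz


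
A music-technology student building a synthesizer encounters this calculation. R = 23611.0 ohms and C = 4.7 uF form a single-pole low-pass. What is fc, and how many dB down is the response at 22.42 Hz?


Step 1 — cutoff frequency:
fc = 1 / (2*pi*R*C)
C = 4.7 uF = 4.7e-06 F
fc = 1 / (2*pi*23611.0*4.7e-06)
   = 1.43419 Hz

Step 2 — magnitude at f = 22.42 Hz:
|H(f)| = 1 / sqrt(1 + (f/fc)^2)
f/fc = 22.42 / 1.43419 = 15.632517
|H| = 1 / sqrt(1 + 244.375588) = 0.0638387
|H|_dB = 20*log10(0.0638387) = -23.9 dB

fc = 1.43419 Hz; |H(22.42 Hz)| = -23.9 dB


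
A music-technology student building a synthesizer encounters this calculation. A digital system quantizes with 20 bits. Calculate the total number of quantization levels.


Number of quantization levels = 2^N
= 2^20
= 1048576

1048576


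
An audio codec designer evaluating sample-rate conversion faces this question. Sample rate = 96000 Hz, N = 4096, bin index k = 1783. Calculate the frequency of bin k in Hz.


Frequency of DFT bin k:
f_k = k * fs / N
    = 1783 * 96000 / 4096
    = 171168000 / 4096
    = 41789.062 Hz

41789.062 Hz


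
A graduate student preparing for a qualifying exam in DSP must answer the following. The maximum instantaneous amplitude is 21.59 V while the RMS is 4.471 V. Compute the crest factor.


Crest factor is the ratio of peak to RMS:
CF = V_peak / V_rms
   = 21.59 / 4.471
   = 4.8289

4.8289


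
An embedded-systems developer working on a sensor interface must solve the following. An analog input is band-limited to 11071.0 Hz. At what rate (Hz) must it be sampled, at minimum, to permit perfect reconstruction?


The Nyquist rate is twice the maximum frequency component.
fs_min = 2 * fmax
      = 2 * 11071.0
      = 22142.0 Hz

22142.0


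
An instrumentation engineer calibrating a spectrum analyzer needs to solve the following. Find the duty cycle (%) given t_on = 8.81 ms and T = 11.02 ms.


Duty cycle as a percentage:
DC = (t_on / T) * 100
   = (8.81 / 11.02) * 100
   = 0.799456 * 100
   = 79.95 %

79.95 %


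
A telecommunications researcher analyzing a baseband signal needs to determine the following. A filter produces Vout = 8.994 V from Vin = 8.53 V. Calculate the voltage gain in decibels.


Voltage gain in dB:
G = 20 * log10(Vout / Vin)
  = 20 * log10(8.994 / 8.53)
  = 20 * log10(1.054396)
  = 20 * 0.023004
  = 0.46 dB

0.46 dB


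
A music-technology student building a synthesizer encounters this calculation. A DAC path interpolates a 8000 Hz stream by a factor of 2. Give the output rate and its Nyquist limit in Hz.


Step 1 — output sample rate after interpolation by L:
fs_out = L * fs_in = 2 * 8000 = 16000 Hz

Step 2 — Nyquist frequency of the output stream:
f_Nyq = fs_out / 2 = 16000 / 2 = 8000.0 Hz

fs_out = 16000 Hz; f_Nyquist = 8000.0 Hz


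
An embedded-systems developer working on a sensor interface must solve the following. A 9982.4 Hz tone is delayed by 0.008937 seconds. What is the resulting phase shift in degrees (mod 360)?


Phase shift from frequency and time delay:
phi = 360 * f * t_delay
    = 360 * 9982.4 * 0.008937
    = 32116.58 degrees
    mod 360 = 76.58 degrees

76.58 degrees


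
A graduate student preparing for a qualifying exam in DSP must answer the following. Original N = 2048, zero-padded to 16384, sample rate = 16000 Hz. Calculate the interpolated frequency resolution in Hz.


Frequency resolution after zero-padding:
N_padded = 2048 * 8 = 16384
df = fs / N_padded
   = 16000 / 16384
   = 0.9766 Hz

0.9766 Hz


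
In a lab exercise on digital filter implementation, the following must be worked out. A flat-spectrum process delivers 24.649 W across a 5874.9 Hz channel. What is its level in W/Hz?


Power spectral density:
PSD = P / BW
    = 24.649 / 5874.9
    = 0.00419565 W/Hz

0.00419565 W/Hz


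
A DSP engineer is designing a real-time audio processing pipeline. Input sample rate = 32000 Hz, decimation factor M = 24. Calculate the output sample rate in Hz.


Decimation reduces the sample rate:
fs_out = fs_in / M
       = 32000 / 24
       = 1333.3333 Hz

1333.3333 Hz


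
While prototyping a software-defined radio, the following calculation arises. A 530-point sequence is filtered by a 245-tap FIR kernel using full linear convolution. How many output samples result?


Linear convolution output length:
L = N + M - 1
  = 530 + 245 - 1
  = 774 samples

774


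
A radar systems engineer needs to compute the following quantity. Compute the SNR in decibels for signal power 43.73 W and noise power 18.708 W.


SNR in decibels:
SNR = 10 * log10(Ps / Pn)
    = 10 * log10(43.73 / 18.708)
    = 10 * log10(2.3375)
    = 10 * 0.3688
    = 3.69 dB

3.69 dB


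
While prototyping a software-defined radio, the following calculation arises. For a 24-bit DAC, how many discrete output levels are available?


Number of quantization levels = 2^N
= 2^24
= 16777216

16777216


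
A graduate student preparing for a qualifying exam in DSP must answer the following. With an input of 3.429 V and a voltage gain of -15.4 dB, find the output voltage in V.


Output voltage from dB gain:
V_out = V_in * 10^(gain_dB / 20)
      = 3.429 * 10^(-15.4 / 20)
      = 3.429 * 0.169824
      = 0.5823 V

0.5823 V


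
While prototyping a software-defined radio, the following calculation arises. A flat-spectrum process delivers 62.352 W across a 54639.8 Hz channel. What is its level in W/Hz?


Power spectral density:
PSD = P / BW
    = 62.352 / 54639.8
    = 0.00114115 W/Hz

0.00114115 W/Hz


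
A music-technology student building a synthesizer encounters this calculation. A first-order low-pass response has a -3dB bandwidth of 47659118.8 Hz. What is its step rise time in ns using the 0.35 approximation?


Rise time from bandwidth relationship:
tr = 0.35 / BW
   = 0.35 / 47659118.8
   = 7.343820213e-09 s
   = 7.3438 ns

7.3438 ns


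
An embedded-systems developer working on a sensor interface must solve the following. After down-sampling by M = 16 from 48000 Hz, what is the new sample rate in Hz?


Decimation reduces the sample rate:
fs_out = fs_in / M
       = 48000 / 16
       = 3000.0 Hz

3000.0 Hz


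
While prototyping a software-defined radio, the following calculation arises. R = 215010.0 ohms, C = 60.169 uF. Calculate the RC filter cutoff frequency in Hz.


Cutoff frequency of a first-order RC filter:
fc = 1 / (2 * pi * R * C)
C = 60.169 uF = 6.0169e-05 F
fc = 1 / (2 * pi * 215010.0 * 6.0169e-05)
   = 1 / 81.28517053052
   = 0.012302 Hz

0.012302 Hz


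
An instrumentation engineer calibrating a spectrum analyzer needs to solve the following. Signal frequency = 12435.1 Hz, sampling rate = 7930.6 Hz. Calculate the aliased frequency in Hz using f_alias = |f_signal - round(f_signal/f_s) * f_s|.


Compute the nearest integer multiple of fs to the signal:
n = round(12435.1 / 7930.6) = 2
f_alias = |12435.1 - 2 * 7930.6|
        = |12435.1 - 15861.2|
        = 3426.1 Hz

3426.1


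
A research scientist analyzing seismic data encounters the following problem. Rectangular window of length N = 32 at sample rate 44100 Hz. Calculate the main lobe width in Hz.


Main lobe width for a rectangular window:
Width = 2 * fs / N
      = 2 * 44100 / 32
      = 88200 / 32
      = 2756.25 Hz

2756.25 Hz


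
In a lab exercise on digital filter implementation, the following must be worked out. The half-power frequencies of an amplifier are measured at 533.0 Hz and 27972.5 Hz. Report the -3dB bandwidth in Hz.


Bandwidth is the difference of -3dB frequencies:
BW = f_high - f_low
   = 27972.5 - 533.0
   = 27439.5 Hz

27439.5 Hz


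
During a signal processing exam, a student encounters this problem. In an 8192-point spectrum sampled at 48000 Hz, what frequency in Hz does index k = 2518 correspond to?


Frequency of DFT bin k:
f_k = k * fs / N
    = 2518 * 48000 / 8192
    = 120864000 / 8192
    = 14753.906 Hz

14753.906 Hz


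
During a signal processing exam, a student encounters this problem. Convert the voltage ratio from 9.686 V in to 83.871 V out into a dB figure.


Voltage gain in dB:
G = 20 * log10(Vout / Vin)
  = 20 * log10(83.871 / 9.686)
  = 20 * log10(8.658992)
  = 20 * 0.937467
  = 18.75 dB

18.75 dB


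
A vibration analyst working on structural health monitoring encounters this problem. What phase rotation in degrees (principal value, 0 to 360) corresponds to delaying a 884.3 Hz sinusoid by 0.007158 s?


Phase shift from frequency and time delay:
phi = 360 * f * t_delay
    = 360 * 884.3 * 0.007158
    = 2278.73 degrees
    mod 360 = 118.73 degrees

118.73 degrees


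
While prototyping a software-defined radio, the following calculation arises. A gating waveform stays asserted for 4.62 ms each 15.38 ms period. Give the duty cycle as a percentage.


Duty cycle as a percentage:
DC = (t_on / T) * 100
   = (4.62 / 15.38) * 100
   = 0.30039 * 100
   = 30.04 %

30.04 %


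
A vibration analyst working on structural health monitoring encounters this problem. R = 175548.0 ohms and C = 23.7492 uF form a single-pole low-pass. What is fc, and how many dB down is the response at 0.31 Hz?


Step 1 — cutoff frequency:
fc = 1 / (2*pi*R*C)
C = 23.7492 uF = 2.37492e-05 F
fc = 1 / (2*pi*175548.0*2.37492e-05)
   = 0.0381747 Hz

Step 2 — magnitude at f = 0.31 Hz:
|H(f)| = 1 / sqrt(1 + (f/fc)^2)
f/fc = 0.31 / 0.0381747 = 8.120562
|H| = 1 / sqrt(1 + 65.943527) = 0.122221
|H|_dB = 20*log10(0.122221) = -18.26 dB

fc = 0.0381747 Hz; |H(0.31 Hz)| = -18.26 dB


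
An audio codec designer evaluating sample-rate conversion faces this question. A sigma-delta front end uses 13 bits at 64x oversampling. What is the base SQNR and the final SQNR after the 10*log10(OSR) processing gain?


Step 1 — baseline SQNR at Nyquist:
SQNR_base = 6.02*N + 1.76
          = 6.02*13 + 1.76
          = 80.02 dB

Step 2 — oversampling processing gain:
G = 10*log10(OSR) = 10*log10(64) = 18.06 dB

Step 3 — total:
SQNR_total = 80.02 + 18.06 = 98.08 dB

Base SQNR = 80.02 dB; oversampled SQNR = 98.08 dB


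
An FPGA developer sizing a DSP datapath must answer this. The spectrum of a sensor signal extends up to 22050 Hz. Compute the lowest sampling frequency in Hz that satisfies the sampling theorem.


The Nyquist rate is twice the maximum frequency component.
fs_min = 2 * fmax
      = 2 * 22050
      = 44100 Hz

44100


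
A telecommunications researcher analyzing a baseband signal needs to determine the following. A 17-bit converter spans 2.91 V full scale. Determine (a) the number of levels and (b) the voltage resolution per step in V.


Step 1 — number of quantization levels:
L = 2^N = 2^17 = 131072

Step 2 — LSB step size:
delta = Vfs / L
      = 2.91 / 131072
      = 2.22e-05 V

Levels = 131072; step size = 2.22e-05 V


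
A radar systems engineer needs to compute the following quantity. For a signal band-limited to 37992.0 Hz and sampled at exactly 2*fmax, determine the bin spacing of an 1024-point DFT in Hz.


Step 1 — Nyquist sampling rate:
fs = 2 * fmax = 2 * 37992.0 = 75984.0 Hz

Step 2 — DFT bin spacing:
df = fs / N = 75984.0 / 1024 = 74.2031 Hz

74.2031 Hz


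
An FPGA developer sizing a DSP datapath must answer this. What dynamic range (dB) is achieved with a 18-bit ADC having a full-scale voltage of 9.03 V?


Dynamic range from full-scale to LSB:
V_min = V_max / 2^bits = 9.03 / 2^18
DR = 20 * log10(V_max / V_min)
   = 20 * log10(2^18)
   = 20 * 18 * log10(2)
   = 108.37 dB

108.37 dB


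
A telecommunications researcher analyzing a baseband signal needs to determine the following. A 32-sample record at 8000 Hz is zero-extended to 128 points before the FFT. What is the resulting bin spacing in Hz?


Frequency resolution after zero-padding:
N_padded = 32 * 4 = 128
df = fs / N_padded
   = 8000 / 128
   = 62.5 Hz

62.5 Hz


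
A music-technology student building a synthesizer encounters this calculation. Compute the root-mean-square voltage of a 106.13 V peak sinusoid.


RMS voltage for a sinusoidal waveform:
V_rms = V_peak / sqrt(2)
      = 106.13 / 1.414214
      = 75.045 V

75.045 V


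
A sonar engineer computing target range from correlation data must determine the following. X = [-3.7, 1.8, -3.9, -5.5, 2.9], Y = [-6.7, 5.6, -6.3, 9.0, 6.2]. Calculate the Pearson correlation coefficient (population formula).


Pearson correlation coefficient (population):
r = cov(X,Y) / (std(X) * std(Y))
Mean X = -1.68, Mean Y = 1.56
Cov(X,Y) = 8.2048
Std(X) = 3.367135, Std(Y) = 6.681497
r = 0.3647

0.3647


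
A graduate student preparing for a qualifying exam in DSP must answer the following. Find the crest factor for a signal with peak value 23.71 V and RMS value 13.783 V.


Crest factor is the ratio of peak to RMS:
CF = V_peak / V_rms
   = 23.71 / 13.783
   = 1.7202

1.7202


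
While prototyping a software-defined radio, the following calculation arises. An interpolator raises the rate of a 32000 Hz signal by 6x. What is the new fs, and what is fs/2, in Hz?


Step 1 — output sample rate after interpolation by L:
fs_out = L * fs_in = 6 * 32000 = 192000 Hz

Step 2 — Nyquist frequency of the output stream:
f_Nyq = fs_out / 2 = 192000 / 2 = 96000.0 Hz

fs_out = 192000 Hz; f_Nyquist = 96000.0 Hz


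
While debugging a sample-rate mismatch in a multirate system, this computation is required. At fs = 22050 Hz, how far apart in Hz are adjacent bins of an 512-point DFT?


DFT frequency resolution:
df = fs / N
   = 22050 / 512
   = 43.0664 Hz

43.0664 Hz


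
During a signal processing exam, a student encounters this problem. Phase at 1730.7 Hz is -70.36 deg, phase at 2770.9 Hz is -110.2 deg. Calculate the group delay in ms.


Group delay from phase difference:
tau = -d(phi)/d(omega)
d(phi) = -39.84 deg = -0.695339 rad
d(omega) = 2*pi*(2770.9 - 1730.7) = 6535.7694 rad/s
tau = -(-0.695339) / 6535.7694
    = 0.1064 ms

0.1064 ms


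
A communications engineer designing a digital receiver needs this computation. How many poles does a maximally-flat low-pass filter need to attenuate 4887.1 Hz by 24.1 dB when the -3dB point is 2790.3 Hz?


Butterworth filter order formula:
n = log10(10^(A/10) - 1) / (2 * log10(f_stop/f_pass))
10^(24.1/10) - 1 = 256.0396
f_stop/f_pass = 4887.1 / 2790.3 = 1.7515
n = 4.9472 -> ceil = 5

5


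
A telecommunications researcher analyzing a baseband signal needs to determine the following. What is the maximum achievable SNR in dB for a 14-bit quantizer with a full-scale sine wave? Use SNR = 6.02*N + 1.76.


Theoretical SNR for a full-scale sinusoid:
SNR = 6.02 * N + 1.76
    = 6.02 * 14 + 1.76
    = 84.28 + 1.76
    = 86.04 dB

86.04 dB


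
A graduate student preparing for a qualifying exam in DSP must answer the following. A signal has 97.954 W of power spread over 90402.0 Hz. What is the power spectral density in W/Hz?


Power spectral density:
PSD = P / BW
    = 97.954 / 90402.0
    = 0.00108354 W/Hz

0.00108354 W/Hz


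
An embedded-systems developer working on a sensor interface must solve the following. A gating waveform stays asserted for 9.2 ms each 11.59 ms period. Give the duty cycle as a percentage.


Duty cycle as a percentage:
DC = (t_on / T) * 100
   = (9.2 / 11.59) * 100
   = 0.793788 * 100
   = 79.38 %

79.38 %


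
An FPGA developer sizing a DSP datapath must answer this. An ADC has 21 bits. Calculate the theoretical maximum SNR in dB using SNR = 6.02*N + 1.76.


Theoretical SNR for a full-scale sinusoid:
SNR = 6.02 * N + 1.76
    = 6.02 * 21 + 1.76
    = 126.42 + 1.76
    = 128.18 dB

128.18 dB


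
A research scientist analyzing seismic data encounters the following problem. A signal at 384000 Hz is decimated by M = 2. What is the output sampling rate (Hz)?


Decimation reduces the sample rate:
fs_out = fs_in / M
       = 384000 / 2
       = 192000.0 Hz

192000.0 Hz


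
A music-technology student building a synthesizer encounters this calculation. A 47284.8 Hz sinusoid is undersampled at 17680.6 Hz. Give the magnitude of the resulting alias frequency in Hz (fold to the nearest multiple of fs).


Compute the nearest integer multiple of fs to the signal:
n = round(47284.8 / 17680.6) = 3
f_alias = |47284.8 - 3 * 17680.6|
        = |47284.8 - 53041.8|
        = 5757.0 Hz

5757.0


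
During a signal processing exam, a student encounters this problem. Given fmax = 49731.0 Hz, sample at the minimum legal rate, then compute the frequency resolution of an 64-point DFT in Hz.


Step 1 — Nyquist sampling rate:
fs = 2 * fmax = 2 * 49731.0 = 99462.0 Hz

Step 2 — DFT bin spacing:
df = fs / N = 99462.0 / 64 = 1554.0938 Hz

1554.0938 Hz


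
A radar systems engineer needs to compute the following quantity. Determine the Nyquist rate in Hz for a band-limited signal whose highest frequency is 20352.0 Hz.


The Nyquist rate is twice the maximum frequency component.
fs_min = 2 * fmax
      = 2 * 20352.0
      = 40704.0 Hz

40704.0


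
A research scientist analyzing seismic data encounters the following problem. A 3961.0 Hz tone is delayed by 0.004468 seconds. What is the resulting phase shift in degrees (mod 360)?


Phase shift from frequency and time delay:
phi = 360 * f * t_delay
    = 360 * 3961.0 * 0.004468
    = 6371.19 degrees
    mod 360 = 251.19 degrees

251.19 degrees


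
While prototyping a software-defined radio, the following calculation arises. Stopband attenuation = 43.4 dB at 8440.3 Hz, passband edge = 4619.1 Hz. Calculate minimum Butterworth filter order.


Butterworth filter order formula:
n = log10(10^(A/10) - 1) / (2 * log10(f_stop/f_pass))
10^(43.4/10) - 1 = 21876.6162
f_stop/f_pass = 8440.3 / 4619.1 = 1.8273
n = 8.2887 -> ceil = 9

9


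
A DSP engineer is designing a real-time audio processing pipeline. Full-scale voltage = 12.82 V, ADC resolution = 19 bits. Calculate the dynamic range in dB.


Dynamic range from full-scale to LSB:
V_min = V_max / 2^bits = 12.82 / 2^19
DR = 20 * log10(V_max / V_min)
   = 20 * log10(2^19)
   = 20 * 19 * log10(2)
   = 114.39 dB

114.39 dB


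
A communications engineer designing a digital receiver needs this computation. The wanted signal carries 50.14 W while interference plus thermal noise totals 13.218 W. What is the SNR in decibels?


SNR in decibels:
SNR = 10 * log10(Ps / Pn)
    = 10 * log10(50.14 / 13.218)
    = 10 * log10(3.7933)
    = 10 * 0.579
    = 5.79 dB

5.79 dB


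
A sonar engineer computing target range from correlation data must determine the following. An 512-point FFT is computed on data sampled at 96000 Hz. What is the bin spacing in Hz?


DFT frequency resolution:
df = fs / N
   = 96000 / 512
   = 187.5 Hz

187.5 Hz


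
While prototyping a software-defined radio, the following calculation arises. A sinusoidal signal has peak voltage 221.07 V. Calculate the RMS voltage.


RMS voltage for a sinusoidal waveform:
V_rms = V_peak / sqrt(2)
      = 221.07 / 1.414214
      = 156.32 V

156.32 V


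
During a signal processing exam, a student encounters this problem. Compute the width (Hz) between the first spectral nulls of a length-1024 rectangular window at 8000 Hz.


Main lobe width for a rectangular window:
Width = 2 * fs / N
      = 2 * 8000 / 1024
      = 16000 / 1024
      = 15.625 Hz

15.625 Hz


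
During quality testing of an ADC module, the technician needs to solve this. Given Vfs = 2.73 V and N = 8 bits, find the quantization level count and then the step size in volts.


Step 1 — number of quantization levels:
L = 2^N = 2^8 = 256

Step 2 — LSB step size:
delta = Vfs / L
      = 2.73 / 256
      = 0.01066406 V

Levels = 256; step size = 0.01066406 V


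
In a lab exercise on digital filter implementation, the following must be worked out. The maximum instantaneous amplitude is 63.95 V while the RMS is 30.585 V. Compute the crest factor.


Crest factor is the ratio of peak to RMS:
CF = V_peak / V_rms
   = 63.95 / 30.585
   = 2.0909

2.0909


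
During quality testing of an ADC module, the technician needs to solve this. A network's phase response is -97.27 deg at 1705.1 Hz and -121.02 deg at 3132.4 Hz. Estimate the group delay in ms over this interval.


Group delay from phase difference:
tau = -d(phi)/d(omega)
d(phi) = -23.75 deg = -0.414516 rad
d(omega) = 2*pi*(3132.4 - 1705.1) = 8967.9904 rad/s
tau = -(-0.414516) / 8967.9904
    = 0.0462 ms

0.0462 ms


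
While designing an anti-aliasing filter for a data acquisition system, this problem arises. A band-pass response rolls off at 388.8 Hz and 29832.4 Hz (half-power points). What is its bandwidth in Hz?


Bandwidth is the difference of -3dB frequencies:
BW = f_high - f_low
   = 29832.4 - 388.8
   = 29443.6 Hz

29443.6 Hz


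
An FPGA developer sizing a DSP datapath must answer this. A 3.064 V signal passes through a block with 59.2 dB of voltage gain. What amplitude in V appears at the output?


Output voltage from dB gain:
V_out = V_in * 10^(gain_dB / 20)
      = 3.064 * 10^(59.2 / 20)
      = 3.064 * 912.010839
      = 2794.4012 V

2794.4012 V


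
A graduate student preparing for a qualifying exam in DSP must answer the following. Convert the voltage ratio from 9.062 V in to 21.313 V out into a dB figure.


Voltage gain in dB:
G = 20 * log10(Vout / Vin)
  = 20 * log10(21.313 / 9.062)
  = 20 * log10(2.351909)
  = 20 * 0.371421
  = 7.43 dB

7.43 dB


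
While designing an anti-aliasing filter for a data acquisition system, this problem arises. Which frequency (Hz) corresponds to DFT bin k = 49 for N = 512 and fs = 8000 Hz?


Frequency of DFT bin k:
f_k = k * fs / N
    = 49 * 8000 / 512
    = 392000 / 512
    = 765.625 Hz

765.625 Hz


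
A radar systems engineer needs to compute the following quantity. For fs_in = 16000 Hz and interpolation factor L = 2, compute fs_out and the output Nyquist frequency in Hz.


Step 1 — output sample rate after interpolation by L:
fs_out = L * fs_in = 2 * 16000 = 32000 Hz

Step 2 — Nyquist frequency of the output stream:
f_Nyq = fs_out / 2 = 32000 / 2 = 16000.0 Hz

fs_out = 32000 Hz; f_Nyquist = 16000.0 Hz


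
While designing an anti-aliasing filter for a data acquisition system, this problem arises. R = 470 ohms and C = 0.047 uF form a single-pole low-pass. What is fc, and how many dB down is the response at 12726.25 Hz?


Step 1 — cutoff frequency:
fc = 1 / (2*pi*R*C)
C = 0.047 uF = 4.7e-08 F
fc = 1 / (2*pi*470*4.7e-08)
   = 7204.841 Hz

Step 2 — magnitude at f = 12726.25 Hz:
|H(f)| = 1 / sqrt(1 + (f/fc)^2)
f/fc = 12726.25 / 7204.841 = 1.766347
|H| = 1 / sqrt(1 + 3.119982) = 0.4926657
|H|_dB = 20*log10(0.4926657) = -6.15 dB

fc = 7204.841 Hz; |H(12726.25 Hz)| = -6.15 dB


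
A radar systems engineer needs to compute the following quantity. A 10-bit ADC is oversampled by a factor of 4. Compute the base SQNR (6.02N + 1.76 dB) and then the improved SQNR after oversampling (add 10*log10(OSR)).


Step 1 — baseline SQNR at Nyquist:
SQNR_base = 6.02*N + 1.76
          = 6.02*10 + 1.76
          = 61.96 dB

Step 2 — oversampling processing gain:
G = 10*log10(OSR) = 10*log10(4) = 6.02 dB

Step 3 — total:
SQNR_total = 61.96 + 6.02 = 67.98 dB

Base SQNR = 61.96 dB; oversampled SQNR = 67.98 dB
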